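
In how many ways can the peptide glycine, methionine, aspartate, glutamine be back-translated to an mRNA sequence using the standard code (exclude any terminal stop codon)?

16

Gly: 4 codons.
Met: 1 codon.
Asp: 2 codons.
Gln: 2 codons.
4 × 1 × 2 × 2 = 16.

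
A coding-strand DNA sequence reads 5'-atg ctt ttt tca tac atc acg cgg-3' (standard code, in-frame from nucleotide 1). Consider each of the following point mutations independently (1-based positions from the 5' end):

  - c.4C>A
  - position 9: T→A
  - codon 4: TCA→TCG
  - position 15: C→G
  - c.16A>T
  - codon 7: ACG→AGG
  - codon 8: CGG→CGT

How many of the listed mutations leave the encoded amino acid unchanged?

2

Codon 2: CTT (Leu) → ATT (Ile) — missense.
Codon 3: TTT (Phe) → TTA (Leu) — missense.
Codon 4: TCA (Ser) → TCG (Ser) — synonymous.
Codon 5: TAC (Tyr) → TAG (Stop) — nonsense.
Codon 6: ATC (Ile) → TTC (Phe) — missense.
Codon 7: ACG (Thr) → AGG (Arg) — missense.
Codon 8: CGG (Arg) → CGT (Arg) — synonymous.
Synonymous: 2 of 7.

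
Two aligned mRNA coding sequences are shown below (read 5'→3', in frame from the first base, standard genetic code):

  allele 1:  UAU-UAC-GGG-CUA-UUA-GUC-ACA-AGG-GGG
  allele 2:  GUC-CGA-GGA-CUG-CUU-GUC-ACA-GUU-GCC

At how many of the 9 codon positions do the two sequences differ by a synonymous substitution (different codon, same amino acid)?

Codon 1: UAU Tyr / GUC Val — nonsynonymous.
Codon 2: UAC Tyr / CGA Arg — nonsynonymous.
Codon 3: GGG Gly / GGA Gly — synonymous.
Codon 4: CUA Leu / CUG Leu — synonymous.
Codon 5: UUA Leu / CUU Leu — synonymous.
Codon 6: GUC Val / GUC Val — identical.
Codon 7: ACA Thr / ACA Thr — identical.
Codon 8: AGG Arg / GUU Val — nonsynonymous.
Codon 9: GGG Gly / GCC Ala — nonsynonymous.
Synonymous differences: 3.

3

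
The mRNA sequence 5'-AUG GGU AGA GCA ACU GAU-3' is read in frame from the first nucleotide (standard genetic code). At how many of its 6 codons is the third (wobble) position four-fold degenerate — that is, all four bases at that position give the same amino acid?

3

Codon 1 AUG (Met): third position 1-fold.
Codon 2 GGU (Gly): third position 4-fold.
Codon 3 AGA (Arg): third position 2-fold.
Codon 4 GCA (Ala): third position 4-fold.
Codon 5 ACU (Thr): third position 4-fold.
Codon 6 GAU (Asp): third position 2-fold.
Four-fold degenerate third positions: 3.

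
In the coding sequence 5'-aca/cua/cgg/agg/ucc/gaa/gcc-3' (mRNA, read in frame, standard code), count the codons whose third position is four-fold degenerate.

5

Codon 1 ACA (Thr): third position 4-fold.
Codon 2 CUA (Leu): third position 4-fold.
Codon 3 CGG (Arg): third position 4-fold.
Codon 4 AGG (Arg): third position 2-fold.
Codon 5 UCC (Ser): third position 4-fold.
Codon 6 GAA (Glu): third position 2-fold.
Codon 7 GCC (Ala): third position 4-fold.
Four-fold degenerate third positions: 5.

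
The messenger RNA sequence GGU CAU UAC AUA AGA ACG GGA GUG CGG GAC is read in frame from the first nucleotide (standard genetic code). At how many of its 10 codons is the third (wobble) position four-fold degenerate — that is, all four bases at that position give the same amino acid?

5

Codon 1 GGU (Gly): third position 4-fold.
Codon 2 CAU (His): third position 2-fold.
Codon 3 UAC (Tyr): third position 2-fold.
Codon 4 AUA (Ile): third position 3-fold.
Codon 5 AGA (Arg): third position 2-fold.
Codon 6 ACG (Thr): third position 4-fold.
Codon 7 GGA (Gly): third position 4-fold.
Codon 8 GUG (Val): third position 4-fold.
Codon 9 CGG (Arg): third position 4-fold.
Codon 10 GAC (Asp): third position 2-fold.
Four-fold degenerate third positions: 5.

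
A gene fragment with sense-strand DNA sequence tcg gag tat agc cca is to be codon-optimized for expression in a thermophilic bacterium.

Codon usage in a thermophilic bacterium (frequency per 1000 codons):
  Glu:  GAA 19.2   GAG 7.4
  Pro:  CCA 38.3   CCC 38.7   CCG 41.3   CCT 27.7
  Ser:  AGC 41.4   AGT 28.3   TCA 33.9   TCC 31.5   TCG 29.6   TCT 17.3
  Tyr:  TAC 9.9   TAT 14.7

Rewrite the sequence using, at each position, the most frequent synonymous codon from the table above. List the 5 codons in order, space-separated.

AGC GAA TAT AGC CCG

Codon 1 (Ser): best is AGC at 41.4.
Codon 2 (Glu): best is GAA at 19.2.
Codon 3 (Tyr): best is TAT at 14.7.
Codon 4 (Ser): best is AGC at 41.4.
Codon 5 (Pro): best is CCG at 41.3.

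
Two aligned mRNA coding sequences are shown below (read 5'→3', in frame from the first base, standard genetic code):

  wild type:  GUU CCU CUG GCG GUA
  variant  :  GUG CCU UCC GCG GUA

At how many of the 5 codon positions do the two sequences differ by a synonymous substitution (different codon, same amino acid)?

Codon 1: GUU Val / GUG Val — synonymous.
Codon 2: CCU Pro / CCU Pro — identical.
Codon 3: CUG Leu / UCC Ser — nonsynonymous.
Codon 4: GCG Ala / GCG Ala — identical.
Codon 5: GUA Val / GUA Val — identical.
Synonymous differences: 1.

1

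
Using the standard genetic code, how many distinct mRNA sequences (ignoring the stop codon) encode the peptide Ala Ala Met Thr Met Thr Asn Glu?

Ala: 4 codons.
Ala: 4 codons.
Met: 1 codon.
Thr: 4 codons.
Met: 1 codon.
Thr: 4 codons.
Asn: 2 codons.
Glu: 2 codons.
4 × 4 × 1 × 4 × 1 × 4 × 2 × 2 = 1024.

1024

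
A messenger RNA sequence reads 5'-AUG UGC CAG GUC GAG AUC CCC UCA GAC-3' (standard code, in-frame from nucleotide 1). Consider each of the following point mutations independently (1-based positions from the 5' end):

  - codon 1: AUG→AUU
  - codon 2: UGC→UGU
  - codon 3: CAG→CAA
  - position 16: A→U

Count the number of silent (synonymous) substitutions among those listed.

Codon 1: AUG (Met) → AUU (Ile) — missense.
Codon 2: UGC (Cys) → UGU (Cys) — synonymous.
Codon 3: CAG (Gln) → CAA (Gln) — synonymous.
Codon 6: AUC (Ile) → UUC (Phe) — missense.
Synonymous: 2 of 4.

2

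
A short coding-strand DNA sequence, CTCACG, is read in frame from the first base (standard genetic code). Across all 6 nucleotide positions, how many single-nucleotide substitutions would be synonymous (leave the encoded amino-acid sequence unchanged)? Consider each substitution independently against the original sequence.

6

Codon 1 (CTC, Leu): 3 synonymous substitutions.
Codon 2 (ACG, Thr): 3 synonymous substitutions.
Total: 3 + 3 = 6.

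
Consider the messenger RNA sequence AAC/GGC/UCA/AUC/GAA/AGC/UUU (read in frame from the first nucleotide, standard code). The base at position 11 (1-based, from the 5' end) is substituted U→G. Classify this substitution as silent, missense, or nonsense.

missense

Position 11 falls in codon 4: AUC → Ile.
After the substitution the codon is AGC → Ser.
Ile ≠ Ser, so this is a missense mutation.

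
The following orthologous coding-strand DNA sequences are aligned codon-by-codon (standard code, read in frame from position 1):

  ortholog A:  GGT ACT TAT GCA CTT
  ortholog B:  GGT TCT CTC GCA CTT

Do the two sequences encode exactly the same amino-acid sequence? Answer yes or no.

no

Codon 1: GGT Gly / GGT Gly — identical.
Codon 2: ACT Thr / TCT Ser — nonsynonymous.
Codon 3: TAT Tyr / CTC Leu — nonsynonymous.
Codon 4: GCA Ala / GCA Ala — identical.
Codon 5: CTT Leu / CTT Leu — identical.
Nonsynonymous differences: 2 → different protein.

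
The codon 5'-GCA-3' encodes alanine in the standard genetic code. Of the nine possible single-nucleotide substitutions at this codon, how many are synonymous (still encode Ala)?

Position 1: none → 0 synonymous.
Position 2: none → 0 synonymous.
Position 3: GCU, GCC, GCG → 3 synonymous.
Total: 0 + 0 + 3 = 3.

3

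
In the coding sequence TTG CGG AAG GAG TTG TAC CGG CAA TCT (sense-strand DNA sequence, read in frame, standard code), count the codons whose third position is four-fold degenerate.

3

Codon 1 TTG (Leu): third position 2-fold.
Codon 2 CGG (Arg): third position 4-fold.
Codon 3 AAG (Lys): third position 2-fold.
Codon 4 GAG (Glu): third position 2-fold.
Codon 5 TTG (Leu): third position 2-fold.
Codon 6 TAC (Tyr): third position 2-fold.
Codon 7 CGG (Arg): third position 4-fold.
Codon 8 CAA (Gln): third position 2-fold.
Codon 9 TCT (Ser): third position 4-fold.
Four-fold degenerate third positions: 3.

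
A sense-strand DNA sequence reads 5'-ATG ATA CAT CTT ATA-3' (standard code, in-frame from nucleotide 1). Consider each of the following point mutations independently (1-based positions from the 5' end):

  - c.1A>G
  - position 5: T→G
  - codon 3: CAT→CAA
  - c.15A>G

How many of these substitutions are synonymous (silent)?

0

Codon 1: ATG (Met) → GTG (Val) — missense.
Codon 2: ATA (Ile) → AGA (Arg) — missense.
Codon 3: CAT (His) → CAA (Gln) — missense.
Codon 5: ATA (Ile) → ATG (Met) — missense.
Synonymous: 0 of 4.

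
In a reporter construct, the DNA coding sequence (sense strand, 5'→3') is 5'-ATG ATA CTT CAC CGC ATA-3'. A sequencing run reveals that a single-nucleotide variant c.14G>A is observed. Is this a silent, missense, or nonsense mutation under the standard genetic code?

Position 14 falls in codon 5: CGC → Arg.
After the substitution the codon is CAC → His.
Arg ≠ His, so this is a missense mutation.

missense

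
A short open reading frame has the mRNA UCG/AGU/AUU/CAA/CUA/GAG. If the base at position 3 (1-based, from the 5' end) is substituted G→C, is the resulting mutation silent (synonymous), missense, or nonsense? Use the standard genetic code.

silent

Position 3 falls in codon 1: UCG → Ser.
After the substitution the codon is UCC → Ser.
Both encode Ser, so the change is synonymous.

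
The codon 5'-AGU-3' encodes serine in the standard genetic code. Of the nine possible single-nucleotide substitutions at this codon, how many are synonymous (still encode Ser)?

Position 1: none → 0 synonymous.
Position 2: none → 0 synonymous.
Position 3: AGC → 1 synonymous.
Total: 0 + 0 + 1 = 1.

1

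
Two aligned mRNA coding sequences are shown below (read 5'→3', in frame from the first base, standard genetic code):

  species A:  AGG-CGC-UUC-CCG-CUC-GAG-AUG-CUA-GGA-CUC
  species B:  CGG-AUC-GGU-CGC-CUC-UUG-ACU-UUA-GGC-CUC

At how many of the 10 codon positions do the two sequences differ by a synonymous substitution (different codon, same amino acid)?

3

Codon 1: AGG Arg / CGG Arg — synonymous.
Codon 2: CGC Arg / AUC Ile — nonsynonymous.
Codon 3: UUC Phe / GGU Gly — nonsynonymous.
Codon 4: CCG Pro / CGC Arg — nonsynonymous.
Codon 5: CUC Leu / CUC Leu — identical.
Codon 6: GAG Glu / UUG Leu — nonsynonymous.
Codon 7: AUG Met / ACU Thr — nonsynonymous.
Codon 8: CUA Leu / UUA Leu — synonymous.
Codon 9: GGA Gly / GGC Gly — synonymous.
Codon 10: CUC Leu / CUC Leu — identical.
Synonymous differences: 3.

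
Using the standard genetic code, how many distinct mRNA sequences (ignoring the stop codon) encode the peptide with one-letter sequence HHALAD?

768

His: 2 codons.
His: 2 codons.
Ala: 4 codons.
Leu: 6 codons.
Ala: 4 codons.
Asp: 2 codons.
2 × 2 × 4 × 6 × 4 × 2 = 768.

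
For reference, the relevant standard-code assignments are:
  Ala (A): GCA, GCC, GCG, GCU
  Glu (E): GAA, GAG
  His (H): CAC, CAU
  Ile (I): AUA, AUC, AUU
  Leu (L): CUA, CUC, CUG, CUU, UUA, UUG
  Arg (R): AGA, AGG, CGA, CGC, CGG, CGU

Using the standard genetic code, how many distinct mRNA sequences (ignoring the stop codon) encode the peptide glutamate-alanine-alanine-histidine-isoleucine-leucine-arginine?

6912

Glu: 2 codons.
Ala: 4 codons.
Ala: 4 codons.
His: 2 codons.
Ile: 3 codons.
Leu: 6 codons.
Arg: 6 codons.
2 × 4 × 4 × 2 × 3 × 6 × 6 = 6912.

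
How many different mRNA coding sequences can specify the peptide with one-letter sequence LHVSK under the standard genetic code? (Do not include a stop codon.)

576

Leu: 6 codons.
His: 2 codons.
Val: 4 codons.
Ser: 6 codons.
Lys: 2 codons.
6 × 2 × 4 × 6 × 2 = 576.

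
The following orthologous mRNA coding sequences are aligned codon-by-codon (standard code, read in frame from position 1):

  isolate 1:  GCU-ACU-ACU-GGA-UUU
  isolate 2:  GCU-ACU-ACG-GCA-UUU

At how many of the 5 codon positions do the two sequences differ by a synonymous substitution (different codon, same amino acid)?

Codon 1: GCU Ala / GCU Ala — identical.
Codon 2: ACU Thr / ACU Thr — identical.
Codon 3: ACU Thr / ACG Thr — synonymous.
Codon 4: GGA Gly / GCA Ala — nonsynonymous.
Codon 5: UUU Phe / UUU Phe — identical.
Synonymous differences: 1.

1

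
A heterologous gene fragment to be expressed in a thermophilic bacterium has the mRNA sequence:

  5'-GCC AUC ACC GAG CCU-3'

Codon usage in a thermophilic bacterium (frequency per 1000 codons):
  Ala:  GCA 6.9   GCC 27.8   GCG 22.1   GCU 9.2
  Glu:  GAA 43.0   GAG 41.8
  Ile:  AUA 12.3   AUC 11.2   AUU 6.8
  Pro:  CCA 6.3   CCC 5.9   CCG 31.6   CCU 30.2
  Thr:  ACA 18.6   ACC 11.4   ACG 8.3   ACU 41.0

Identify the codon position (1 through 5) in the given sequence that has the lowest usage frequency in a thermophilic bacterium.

Codon 1 GCC (Ala): 27.8 per 1000.
Codon 2 AUC (Ile): 11.2 per 1000.
Codon 3 ACC (Thr): 11.4 per 1000.
Codon 4 GAG (Glu): 41.8 per 1000.
Codon 5 CCU (Pro): 30.2 per 1000.
Lowest frequency is 11.2 at codon 2.

2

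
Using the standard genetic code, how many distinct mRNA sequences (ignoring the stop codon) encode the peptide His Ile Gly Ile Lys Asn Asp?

576

His: 2 codons.
Ile: 3 codons.
Gly: 4 codons.
Ile: 3 codons.
Lys: 2 codons.
Asn: 2 codons.
Asp: 2 codons.
2 × 3 × 4 × 3 × 2 × 2 × 2 = 576.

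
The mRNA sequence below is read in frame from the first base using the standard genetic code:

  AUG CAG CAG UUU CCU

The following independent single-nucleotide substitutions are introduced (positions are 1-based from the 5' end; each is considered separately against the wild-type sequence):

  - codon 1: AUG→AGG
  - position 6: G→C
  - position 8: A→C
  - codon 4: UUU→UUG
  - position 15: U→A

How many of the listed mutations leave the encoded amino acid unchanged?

Codon 1: AUG (Met) → AGG (Arg) — missense.
Codon 2: CAG (Gln) → CAC (His) — missense.
Codon 3: CAG (Gln) → CCG (Pro) — missense.
Codon 4: UUU (Phe) → UUG (Leu) — missense.
Codon 5: CCU (Pro) → CCA (Pro) — synonymous.
Synonymous: 1 of 5.

1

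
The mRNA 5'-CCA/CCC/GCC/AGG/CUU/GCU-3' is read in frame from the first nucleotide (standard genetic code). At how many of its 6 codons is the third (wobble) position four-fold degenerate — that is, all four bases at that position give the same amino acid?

Codon 1 CCA (Pro): third position 4-fold.
Codon 2 CCC (Pro): third position 4-fold.
Codon 3 GCC (Ala): third position 4-fold.
Codon 4 AGG (Arg): third position 2-fold.
Codon 5 CUU (Leu): third position 4-fold.
Codon 6 GCU (Ala): third position 4-fold.
Four-fold degenerate third positions: 5.

5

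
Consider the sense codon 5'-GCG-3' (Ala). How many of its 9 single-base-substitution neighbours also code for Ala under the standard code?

3

Position 1: none → 0 synonymous.
Position 2: none → 0 synonymous.
Position 3: GCU, GCC, GCA → 3 synonymous.
Total: 0 + 0 + 3 = 3.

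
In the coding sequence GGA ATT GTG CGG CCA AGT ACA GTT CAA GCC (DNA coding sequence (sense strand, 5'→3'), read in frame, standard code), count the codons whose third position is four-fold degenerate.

Codon 1 GGA (Gly): third position 4-fold.
Codon 2 ATT (Ile): third position 3-fold.
Codon 3 GTG (Val): third position 4-fold.
Codon 4 CGG (Arg): third position 4-fold.
Codon 5 CCA (Pro): third position 4-fold.
Codon 6 AGT (Ser): third position 2-fold.
Codon 7 ACA (Thr): third position 4-fold.
Codon 8 GTT (Val): third position 4-fold.
Codon 9 CAA (Gln): third position 2-fold.
Codon 10 GCC (Ala): third position 4-fold.
Four-fold degenerate third positions: 7.

7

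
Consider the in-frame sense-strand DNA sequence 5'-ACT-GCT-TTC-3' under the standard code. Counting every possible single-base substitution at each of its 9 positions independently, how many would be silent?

Codon 1 (ACT, Thr): 3 synonymous substitutions.
Codon 2 (GCT, Ala): 3 synonymous substitutions.
Codon 3 (TTC, Phe): 1 synonymous substitution.
Total: 3 + 3 + 1 = 7.

7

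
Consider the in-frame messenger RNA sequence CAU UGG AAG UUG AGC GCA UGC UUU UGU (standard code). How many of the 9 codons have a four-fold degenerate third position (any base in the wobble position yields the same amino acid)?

1

Codon 1 CAU (His): third position 2-fold.
Codon 2 UGG (Trp): third position 1-fold.
Codon 3 AAG (Lys): third position 2-fold.
Codon 4 UUG (Leu): third position 2-fold.
Codon 5 AGC (Ser): third position 2-fold.
Codon 6 GCA (Ala): third position 4-fold.
Codon 7 UGC (Cys): third position 2-fold.
Codon 8 UUU (Phe): third position 2-fold.
Codon 9 UGU (Cys): third position 2-fold.
Four-fold degenerate third positions: 1.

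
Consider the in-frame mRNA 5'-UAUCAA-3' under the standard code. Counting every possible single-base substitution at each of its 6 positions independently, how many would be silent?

2

Codon 1 (UAU, Tyr): 1 synonymous substitution.
Codon 2 (CAA, Gln): 1 synonymous substitution.
Total: 1 + 1 = 2.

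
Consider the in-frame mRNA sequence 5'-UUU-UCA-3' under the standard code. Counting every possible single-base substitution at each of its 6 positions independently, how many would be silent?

Codon 1 (UUU, Phe): 1 synonymous substitution.
Codon 2 (UCA, Ser): 3 synonymous substitutions.
Total: 1 + 3 = 4.

4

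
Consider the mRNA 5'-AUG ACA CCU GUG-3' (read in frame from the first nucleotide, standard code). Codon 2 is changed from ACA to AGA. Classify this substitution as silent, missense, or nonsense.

Position 5 falls in codon 2: ACA → Thr.
After the substitution the codon is AGA → Arg.
Thr ≠ Arg, so this is a missense mutation.

missense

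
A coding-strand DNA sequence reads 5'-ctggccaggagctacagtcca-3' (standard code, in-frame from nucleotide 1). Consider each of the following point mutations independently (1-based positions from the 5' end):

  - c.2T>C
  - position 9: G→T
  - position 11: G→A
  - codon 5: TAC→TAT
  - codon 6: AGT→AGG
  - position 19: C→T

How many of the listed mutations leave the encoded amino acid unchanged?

Codon 1: CTG (Leu) → CCG (Pro) — missense.
Codon 3: AGG (Arg) → AGT (Ser) — missense.
Codon 4: AGC (Ser) → AAC (Asn) — missense.
Codon 5: TAC (Tyr) → TAT (Tyr) — synonymous.
Codon 6: AGT (Ser) → AGG (Arg) — missense.
Codon 7: CCA (Pro) → TCA (Ser) — missense.
Synonymous: 1 of 6.

1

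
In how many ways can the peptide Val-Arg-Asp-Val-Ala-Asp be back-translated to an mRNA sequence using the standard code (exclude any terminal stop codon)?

Val: 4 codons.
Arg: 6 codons.
Asp: 2 codons.
Val: 4 codons.
Ala: 4 codons.
Asp: 2 codons.
4 × 6 × 2 × 4 × 4 × 2 = 1536.

1536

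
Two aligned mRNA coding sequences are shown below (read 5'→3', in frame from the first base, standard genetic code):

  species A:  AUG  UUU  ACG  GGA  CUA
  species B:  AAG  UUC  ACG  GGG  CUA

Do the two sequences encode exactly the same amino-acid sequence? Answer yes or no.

no

Codon 1: AUG Met / AAG Lys — nonsynonymous.
Codon 2: UUU Phe / UUC Phe — synonymous.
Codon 3: ACG Thr / ACG Thr — identical.
Codon 4: GGA Gly / GGG Gly — synonymous.
Codon 5: CUA Leu / CUA Leu — identical.
Nonsynonymous differences: 1 → different protein.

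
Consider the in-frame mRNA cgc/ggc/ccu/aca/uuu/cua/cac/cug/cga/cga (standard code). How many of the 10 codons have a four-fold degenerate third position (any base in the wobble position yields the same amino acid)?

Codon 1 CGC (Arg): third position 4-fold.
Codon 2 GGC (Gly): third position 4-fold.
Codon 3 CCU (Pro): third position 4-fold.
Codon 4 ACA (Thr): third position 4-fold.
Codon 5 UUU (Phe): third position 2-fold.
Codon 6 CUA (Leu): third position 4-fold.
Codon 7 CAC (His): third position 2-fold.
Codon 8 CUG (Leu): third position 4-fold.
Codon 9 CGA (Arg): third position 4-fold.
Codon 10 CGA (Arg): third position 4-fold.
Four-fold degenerate third positions: 8.

8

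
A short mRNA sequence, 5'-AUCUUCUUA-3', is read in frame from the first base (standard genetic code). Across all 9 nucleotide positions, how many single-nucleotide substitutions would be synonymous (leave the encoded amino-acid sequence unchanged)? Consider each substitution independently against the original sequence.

Codon 1 (AUC, Ile): 2 synonymous substitutions.
Codon 2 (UUC, Phe): 1 synonymous substitution.
Codon 3 (UUA, Leu): 2 synonymous substitutions.
Total: 2 + 1 + 2 = 5.

5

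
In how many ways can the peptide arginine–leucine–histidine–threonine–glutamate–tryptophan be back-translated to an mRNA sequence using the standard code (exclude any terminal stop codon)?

Arg: 6 codons.
Leu: 6 codons.
His: 2 codons.
Thr: 4 codons.
Glu: 2 codons.
Trp: 1 codon.
6 × 6 × 2 × 4 × 2 × 1 = 576.

576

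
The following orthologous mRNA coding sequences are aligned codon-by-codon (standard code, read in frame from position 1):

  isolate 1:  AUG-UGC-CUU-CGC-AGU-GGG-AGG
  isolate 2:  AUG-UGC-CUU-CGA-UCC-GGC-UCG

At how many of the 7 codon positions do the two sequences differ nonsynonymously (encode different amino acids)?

Codon 1: AUG Met / AUG Met — identical.
Codon 2: UGC Cys / UGC Cys — identical.
Codon 3: CUU Leu / CUU Leu — identical.
Codon 4: CGC Arg / CGA Arg — synonymous.
Codon 5: AGU Ser / UCC Ser — synonymous.
Codon 6: GGG Gly / GGC Gly — synonymous.
Codon 7: AGG Arg / UCG Ser — nonsynonymous.
Nonsynonymous differences: 1.

1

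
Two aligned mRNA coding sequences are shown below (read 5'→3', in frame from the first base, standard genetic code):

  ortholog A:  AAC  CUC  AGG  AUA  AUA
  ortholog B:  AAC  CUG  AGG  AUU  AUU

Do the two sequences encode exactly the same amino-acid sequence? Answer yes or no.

Codon 1: AAC Asn / AAC Asn — identical.
Codon 2: CUC Leu / CUG Leu — synonymous.
Codon 3: AGG Arg / AGG Arg — identical.
Codon 4: AUA Ile / AUU Ile — synonymous.
Codon 5: AUA Ile / AUU Ile — synonymous.
Nonsynonymous differences: 0 → same protein.

yes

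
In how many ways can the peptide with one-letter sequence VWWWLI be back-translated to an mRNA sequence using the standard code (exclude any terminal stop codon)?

Val: 4 codons.
Trp: 1 codon.
Trp: 1 codon.
Trp: 1 codon.
Leu: 6 codons.
Ile: 3 codons.
4 × 1 × 1 × 1 × 6 × 3 = 72.

72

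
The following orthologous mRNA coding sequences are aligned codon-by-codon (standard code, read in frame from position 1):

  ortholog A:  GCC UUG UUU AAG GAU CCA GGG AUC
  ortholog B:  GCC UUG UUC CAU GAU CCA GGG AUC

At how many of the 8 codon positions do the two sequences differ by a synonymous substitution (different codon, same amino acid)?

1

Codon 1: GCC Ala / GCC Ala — identical.
Codon 2: UUG Leu / UUG Leu — identical.
Codon 3: UUU Phe / UUC Phe — synonymous.
Codon 4: AAG Lys / CAU His — nonsynonymous.
Codon 5: GAU Asp / GAU Asp — identical.
Codon 6: CCA Pro / CCA Pro — identical.
Codon 7: GGG Gly / GGG Gly — identical.
Codon 8: AUC Ile / AUC Ile — identical.
Synonymous differences: 1.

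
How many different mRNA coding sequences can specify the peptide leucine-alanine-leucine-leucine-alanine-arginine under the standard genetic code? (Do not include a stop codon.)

20736

Leu: 6 codons.
Ala: 4 codons.
Leu: 6 codons.
Leu: 6 codons.
Ala: 4 codons.
Arg: 6 codons.
6 × 4 × 6 × 6 × 4 × 6 = 20736.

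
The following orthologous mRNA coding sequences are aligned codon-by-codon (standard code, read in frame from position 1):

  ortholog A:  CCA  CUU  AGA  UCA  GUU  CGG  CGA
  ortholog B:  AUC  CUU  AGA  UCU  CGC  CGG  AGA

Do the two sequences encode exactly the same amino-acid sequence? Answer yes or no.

no

Codon 1: CCA Pro / AUC Ile — nonsynonymous.
Codon 2: CUU Leu / CUU Leu — identical.
Codon 3: AGA Arg / AGA Arg — identical.
Codon 4: UCA Ser / UCU Ser — synonymous.
Codon 5: GUU Val / CGC Arg — nonsynonymous.
Codon 6: CGG Arg / CGG Arg — identical.
Codon 7: CGA Arg / AGA Arg — synonymous.
Nonsynonymous differences: 2 → different protein.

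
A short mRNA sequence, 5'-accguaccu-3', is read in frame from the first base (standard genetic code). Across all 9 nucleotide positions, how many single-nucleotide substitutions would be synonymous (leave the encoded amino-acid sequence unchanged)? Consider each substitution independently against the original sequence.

Codon 1 (ACC, Thr): 3 synonymous substitutions.
Codon 2 (GUA, Val): 3 synonymous substitutions.
Codon 3 (CCU, Pro): 3 synonymous substitutions.
Total: 3 + 3 + 3 = 9.

9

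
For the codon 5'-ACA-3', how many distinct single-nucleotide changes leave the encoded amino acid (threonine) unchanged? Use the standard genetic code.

Position 1: none → 0 synonymous.
Position 2: none → 0 synonymous.
Position 3: ACT, ACC, ACG → 3 synonymous.
Total: 0 + 0 + 3 = 3.

3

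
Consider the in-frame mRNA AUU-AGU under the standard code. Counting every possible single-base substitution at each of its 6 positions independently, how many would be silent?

Codon 1 (AUU, Ile): 2 synonymous substitutions.
Codon 2 (AGU, Ser): 1 synonymous substitution.
Total: 2 + 1 = 3.

3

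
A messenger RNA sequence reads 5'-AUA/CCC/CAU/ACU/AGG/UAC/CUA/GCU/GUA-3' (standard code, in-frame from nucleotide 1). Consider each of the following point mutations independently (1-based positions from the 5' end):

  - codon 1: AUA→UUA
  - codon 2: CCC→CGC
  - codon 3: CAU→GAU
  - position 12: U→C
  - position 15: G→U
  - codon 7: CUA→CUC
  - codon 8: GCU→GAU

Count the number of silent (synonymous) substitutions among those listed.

2

Codon 1: AUA (Ile) → UUA (Leu) — missense.
Codon 2: CCC (Pro) → CGC (Arg) — missense.
Codon 3: CAU (His) → GAU (Asp) — missense.
Codon 4: ACU (Thr) → ACC (Thr) — synonymous.
Codon 5: AGG (Arg) → AGU (Ser) — missense.
Codon 7: CUA (Leu) → CUC (Leu) — synonymous.
Codon 8: GCU (Ala) → GAU (Asp) — missense.
Synonymous: 2 of 7.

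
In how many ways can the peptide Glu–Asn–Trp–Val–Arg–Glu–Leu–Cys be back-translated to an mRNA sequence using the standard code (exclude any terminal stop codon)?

Glu: 2 codons.
Asn: 2 codons.
Trp: 1 codon.
Val: 4 codons.
Arg: 6 codons.
Glu: 2 codons.
Leu: 6 codons.
Cys: 2 codons.
2 × 2 × 1 × 4 × 6 × 2 × 6 × 2 = 2304.

2304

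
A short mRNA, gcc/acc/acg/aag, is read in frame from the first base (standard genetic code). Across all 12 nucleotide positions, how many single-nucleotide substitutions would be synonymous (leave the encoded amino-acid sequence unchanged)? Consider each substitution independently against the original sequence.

Codon 1 (GCC, Ala): 3 synonymous substitutions.
Codon 2 (ACC, Thr): 3 synonymous substitutions.
Codon 3 (ACG, Thr): 3 synonymous substitutions.
Codon 4 (AAG, Lys): 1 synonymous substitution.
Total: 3 + 3 + 3 + 1 = 10.

10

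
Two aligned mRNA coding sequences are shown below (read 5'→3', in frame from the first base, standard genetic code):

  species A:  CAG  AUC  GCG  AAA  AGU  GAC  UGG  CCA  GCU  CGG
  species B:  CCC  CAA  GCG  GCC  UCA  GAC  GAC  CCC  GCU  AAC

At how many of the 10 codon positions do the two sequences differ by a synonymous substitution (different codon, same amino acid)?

2

Codon 1: CAG Gln / CCC Pro — nonsynonymous.
Codon 2: AUC Ile / CAA Gln — nonsynonymous.
Codon 3: GCG Ala / GCG Ala — identical.
Codon 4: AAA Lys / GCC Ala — nonsynonymous.
Codon 5: AGU Ser / UCA Ser — synonymous.
Codon 6: GAC Asp / GAC Asp — identical.
Codon 7: UGG Trp / GAC Asp — nonsynonymous.
Codon 8: CCA Pro / CCC Pro — synonymous.
Codon 9: GCU Ala / GCU Ala — identical.
Codon 10: CGG Arg / AAC Asn — nonsynonymous.
Synonymous differences: 2.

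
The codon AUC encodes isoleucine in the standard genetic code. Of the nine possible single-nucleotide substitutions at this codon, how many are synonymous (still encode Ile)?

2

Position 1: none → 0 synonymous.
Position 2: none → 0 synonymous.
Position 3: AUU, AUA → 2 synonymous.
Total: 0 + 0 + 2 = 2.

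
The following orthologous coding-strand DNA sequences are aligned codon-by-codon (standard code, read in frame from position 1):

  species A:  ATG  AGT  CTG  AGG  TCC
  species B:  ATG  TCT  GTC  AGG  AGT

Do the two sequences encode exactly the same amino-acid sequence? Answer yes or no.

Codon 1: ATG Met / ATG Met — identical.
Codon 2: AGT Ser / TCT Ser — synonymous.
Codon 3: CTG Leu / GTC Val — nonsynonymous.
Codon 4: AGG Arg / AGG Arg — identical.
Codon 5: TCC Ser / AGT Ser — synonymous.
Nonsynonymous differences: 1 → different protein.

no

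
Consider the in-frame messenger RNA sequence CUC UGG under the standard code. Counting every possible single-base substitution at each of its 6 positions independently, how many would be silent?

Codon 1 (CUC, Leu): 3 synonymous substitutions.
Codon 2 (UGG, Trp): 0 synonymous substitutions.
Total: 3 + 0 = 3.

3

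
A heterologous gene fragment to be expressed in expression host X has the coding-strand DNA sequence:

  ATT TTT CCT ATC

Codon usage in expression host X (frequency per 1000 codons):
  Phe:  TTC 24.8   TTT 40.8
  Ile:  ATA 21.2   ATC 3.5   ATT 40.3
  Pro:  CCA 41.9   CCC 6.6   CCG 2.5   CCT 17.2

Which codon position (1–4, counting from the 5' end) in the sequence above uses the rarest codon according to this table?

Codon 1 ATT (Ile): 40.3 per 1000.
Codon 2 TTT (Phe): 40.8 per 1000.
Codon 3 CCT (Pro): 17.2 per 1000.
Codon 4 ATC (Ile): 3.5 per 1000.
Lowest frequency is 3.5 at codon 4.

4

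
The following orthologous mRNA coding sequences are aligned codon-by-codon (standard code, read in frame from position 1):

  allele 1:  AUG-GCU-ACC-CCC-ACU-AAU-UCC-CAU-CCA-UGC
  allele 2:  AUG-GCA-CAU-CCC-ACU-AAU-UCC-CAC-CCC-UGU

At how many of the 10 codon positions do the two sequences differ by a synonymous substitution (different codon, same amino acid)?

4

Codon 1: AUG Met / AUG Met — identical.
Codon 2: GCU Ala / GCA Ala — synonymous.
Codon 3: ACC Thr / CAU His — nonsynonymous.
Codon 4: CCC Pro / CCC Pro — identical.
Codon 5: ACU Thr / ACU Thr — identical.
Codon 6: AAU Asn / AAU Asn — identical.
Codon 7: UCC Ser / UCC Ser — identical.
Codon 8: CAU His / CAC His — synonymous.
Codon 9: CCA Pro / CCC Pro — synonymous.
Codon 10: UGC Cys / UGU Cys — synonymous.
Synonymous differences: 4.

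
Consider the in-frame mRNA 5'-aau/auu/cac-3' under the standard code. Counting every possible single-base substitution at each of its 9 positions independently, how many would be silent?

4

Codon 1 (AAU, Asn): 1 synonymous substitution.
Codon 2 (AUU, Ile): 2 synonymous substitutions.
Codon 3 (CAC, His): 1 synonymous substitution.
Total: 1 + 2 + 1 = 4.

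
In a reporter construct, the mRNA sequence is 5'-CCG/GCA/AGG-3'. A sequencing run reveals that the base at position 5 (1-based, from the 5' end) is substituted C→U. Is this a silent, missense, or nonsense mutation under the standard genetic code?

Position 5 falls in codon 2: GCA → Ala.
After the substitution the codon is GUA → Val.
Ala ≠ Val, so this is a missense mutation.

missense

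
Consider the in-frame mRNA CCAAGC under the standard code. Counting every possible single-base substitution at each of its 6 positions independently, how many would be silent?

Codon 1 (CCA, Pro): 3 synonymous substitutions.
Codon 2 (AGC, Ser): 1 synonymous substitution.
Total: 3 + 1 = 4.

4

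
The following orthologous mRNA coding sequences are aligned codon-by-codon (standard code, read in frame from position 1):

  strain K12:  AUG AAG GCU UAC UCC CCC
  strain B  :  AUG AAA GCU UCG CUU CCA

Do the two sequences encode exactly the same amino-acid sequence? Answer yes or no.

no

Codon 1: AUG Met / AUG Met — identical.
Codon 2: AAG Lys / AAA Lys — synonymous.
Codon 3: GCU Ala / GCU Ala — identical.
Codon 4: UAC Tyr / UCG Ser — nonsynonymous.
Codon 5: UCC Ser / CUU Leu — nonsynonymous.
Codon 6: CCC Pro / CCA Pro — synonymous.
Nonsynonymous differences: 2 → different protein.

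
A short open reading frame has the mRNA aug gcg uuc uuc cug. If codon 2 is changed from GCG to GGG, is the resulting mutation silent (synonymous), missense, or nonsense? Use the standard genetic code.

missense

Position 5 falls in codon 2: GCG → Ala.
After the substitution the codon is GGG → Gly.
Ala ≠ Gly, so this is a missense mutation.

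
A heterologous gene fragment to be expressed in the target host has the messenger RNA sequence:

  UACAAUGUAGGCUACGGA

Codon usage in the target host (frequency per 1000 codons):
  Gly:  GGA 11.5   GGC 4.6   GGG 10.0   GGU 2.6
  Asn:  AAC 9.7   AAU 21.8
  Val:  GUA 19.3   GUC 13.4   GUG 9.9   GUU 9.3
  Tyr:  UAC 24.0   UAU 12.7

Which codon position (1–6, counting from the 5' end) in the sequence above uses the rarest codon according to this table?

4

Codon 1 UAC (Tyr): 24.0 per 1000.
Codon 2 AAU (Asn): 21.8 per 1000.
Codon 3 GUA (Val): 19.3 per 1000.
Codon 4 GGC (Gly): 4.6 per 1000.
Codon 5 UAC (Tyr): 24.0 per 1000.
Codon 6 GGA (Gly): 11.5 per 1000.
Lowest frequency is 4.6 at codon 4.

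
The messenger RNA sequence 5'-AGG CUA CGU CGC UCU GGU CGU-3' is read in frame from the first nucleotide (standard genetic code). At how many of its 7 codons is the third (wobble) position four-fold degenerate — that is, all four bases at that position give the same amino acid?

6

Codon 1 AGG (Arg): third position 2-fold.
Codon 2 CUA (Leu): third position 4-fold.
Codon 3 CGU (Arg): third position 4-fold.
Codon 4 CGC (Arg): third position 4-fold.
Codon 5 UCU (Ser): third position 4-fold.
Codon 6 GGU (Gly): third position 4-fold.
Codon 7 CGU (Arg): third position 4-fold.
Four-fold degenerate third positions: 6.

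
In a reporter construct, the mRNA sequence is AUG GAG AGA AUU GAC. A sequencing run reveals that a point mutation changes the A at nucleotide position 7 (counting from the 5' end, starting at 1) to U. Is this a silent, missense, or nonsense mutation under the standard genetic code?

nonsense

Position 7 falls in codon 3: AGA → Arg.
After the substitution the codon is UGA → Stop.
The new codon is a stop codon, so this is a nonsense mutation.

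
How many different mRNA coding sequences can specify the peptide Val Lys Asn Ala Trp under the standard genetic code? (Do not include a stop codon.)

64

Val: 4 codons.
Lys: 2 codons.
Asn: 2 codons.
Ala: 4 codons.
Trp: 1 codon.
4 × 2 × 2 × 4 × 1 = 64.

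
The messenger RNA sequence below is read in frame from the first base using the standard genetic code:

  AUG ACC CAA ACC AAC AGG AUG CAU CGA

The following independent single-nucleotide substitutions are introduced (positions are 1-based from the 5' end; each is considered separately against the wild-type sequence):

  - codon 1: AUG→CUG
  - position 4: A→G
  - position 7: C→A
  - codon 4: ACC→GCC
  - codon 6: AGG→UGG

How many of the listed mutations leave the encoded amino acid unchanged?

0

Codon 1: AUG (Met) → CUG (Leu) — missense.
Codon 2: ACC (Thr) → GCC (Ala) — missense.
Codon 3: CAA (Gln) → AAA (Lys) — missense.
Codon 4: ACC (Thr) → GCC (Ala) — missense.
Codon 6: AGG (Arg) → UGG (Trp) — missense.
Synonymous: 0 of 5.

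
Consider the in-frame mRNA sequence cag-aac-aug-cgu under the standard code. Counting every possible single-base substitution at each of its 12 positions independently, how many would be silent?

Codon 1 (CAG, Gln): 1 synonymous substitution.
Codon 2 (AAC, Asn): 1 synonymous substitution.
Codon 3 (AUG, Met): 0 synonymous substitutions.
Codon 4 (CGU, Arg): 3 synonymous substitutions.
Total: 1 + 1 + 0 + 3 = 5.

5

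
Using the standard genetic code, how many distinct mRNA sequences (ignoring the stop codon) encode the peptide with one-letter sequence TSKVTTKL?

36864

Thr: 4 codons.
Ser: 6 codons.
Lys: 2 codons.
Val: 4 codons.
Thr: 4 codons.
Thr: 4 codons.
Lys: 2 codons.
Leu: 6 codons.
4 × 6 × 2 × 4 × 4 × 4 × 2 × 6 = 36864.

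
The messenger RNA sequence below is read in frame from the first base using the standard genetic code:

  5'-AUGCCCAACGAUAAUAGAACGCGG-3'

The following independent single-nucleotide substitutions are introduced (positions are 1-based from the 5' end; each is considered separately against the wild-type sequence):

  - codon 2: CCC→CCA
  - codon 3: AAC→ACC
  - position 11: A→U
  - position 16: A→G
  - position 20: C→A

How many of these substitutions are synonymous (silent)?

Codon 2: CCC (Pro) → CCA (Pro) — synonymous.
Codon 3: AAC (Asn) → ACC (Thr) — missense.
Codon 4: GAU (Asp) → GUU (Val) — missense.
Codon 6: AGA (Arg) → GGA (Gly) — missense.
Codon 7: ACG (Thr) → AAG (Lys) — missense.
Synonymous: 1 of 5.

1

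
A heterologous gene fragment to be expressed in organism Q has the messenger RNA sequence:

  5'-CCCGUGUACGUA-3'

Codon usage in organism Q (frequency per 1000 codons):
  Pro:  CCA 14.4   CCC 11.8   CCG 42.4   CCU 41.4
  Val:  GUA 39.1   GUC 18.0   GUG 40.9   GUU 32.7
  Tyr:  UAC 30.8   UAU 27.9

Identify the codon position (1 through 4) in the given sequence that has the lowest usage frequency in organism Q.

Codon 1 CCC (Pro): 11.8 per 1000.
Codon 2 GUG (Val): 40.9 per 1000.
Codon 3 UAC (Tyr): 30.8 per 1000.
Codon 4 GUA (Val): 39.1 per 1000.
Lowest frequency is 11.8 at codon 1.

1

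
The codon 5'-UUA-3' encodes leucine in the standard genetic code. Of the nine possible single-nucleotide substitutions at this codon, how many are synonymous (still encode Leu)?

2

Position 1: CUA → 1 synonymous.
Position 2: none → 0 synonymous.
Position 3: UUG → 1 synonymous.
Total: 1 + 0 + 1 = 2.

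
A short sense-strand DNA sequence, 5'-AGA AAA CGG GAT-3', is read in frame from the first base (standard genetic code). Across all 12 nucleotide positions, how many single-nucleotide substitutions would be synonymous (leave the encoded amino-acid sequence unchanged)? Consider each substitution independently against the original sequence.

8

Codon 1 (AGA, Arg): 2 synonymous substitutions.
Codon 2 (AAA, Lys): 1 synonymous substitution.
Codon 3 (CGG, Arg): 4 synonymous substitutions.
Codon 4 (GAT, Asp): 1 synonymous substitution.
Total: 2 + 1 + 4 + 1 = 8.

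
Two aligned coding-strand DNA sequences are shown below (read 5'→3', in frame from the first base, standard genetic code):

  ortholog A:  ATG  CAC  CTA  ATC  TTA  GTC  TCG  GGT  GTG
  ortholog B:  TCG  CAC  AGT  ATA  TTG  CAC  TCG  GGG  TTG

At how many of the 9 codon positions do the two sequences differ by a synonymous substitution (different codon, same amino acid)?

Codon 1: ATG Met / TCG Ser — nonsynonymous.
Codon 2: CAC His / CAC His — identical.
Codon 3: CTA Leu / AGT Ser — nonsynonymous.
Codon 4: ATC Ile / ATA Ile — synonymous.
Codon 5: TTA Leu / TTG Leu — synonymous.
Codon 6: GTC Val / CAC His — nonsynonymous.
Codon 7: TCG Ser / TCG Ser — identical.
Codon 8: GGT Gly / GGG Gly — synonymous.
Codon 9: GTG Val / TTG Leu — nonsynonymous.
Synonymous differences: 3.

3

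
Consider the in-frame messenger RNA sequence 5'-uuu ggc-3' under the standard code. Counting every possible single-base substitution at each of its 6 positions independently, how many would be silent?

4

Codon 1 (UUU, Phe): 1 synonymous substitution.
Codon 2 (GGC, Gly): 3 synonymous substitutions.
Total: 1 + 3 = 4.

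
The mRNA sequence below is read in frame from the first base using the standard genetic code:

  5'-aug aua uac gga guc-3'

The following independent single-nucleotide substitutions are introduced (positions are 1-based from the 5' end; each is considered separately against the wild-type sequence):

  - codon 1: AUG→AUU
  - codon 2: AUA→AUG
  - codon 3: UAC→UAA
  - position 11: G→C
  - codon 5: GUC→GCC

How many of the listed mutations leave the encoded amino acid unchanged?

Codon 1: AUG (Met) → AUU (Ile) — missense.
Codon 2: AUA (Ile) → AUG (Met) — missense.
Codon 3: UAC (Tyr) → UAA (Stop) — nonsense.
Codon 4: GGA (Gly) → GCA (Ala) — missense.
Codon 5: GUC (Val) → GCC (Ala) — missense.
Synonymous: 0 of 5.

0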